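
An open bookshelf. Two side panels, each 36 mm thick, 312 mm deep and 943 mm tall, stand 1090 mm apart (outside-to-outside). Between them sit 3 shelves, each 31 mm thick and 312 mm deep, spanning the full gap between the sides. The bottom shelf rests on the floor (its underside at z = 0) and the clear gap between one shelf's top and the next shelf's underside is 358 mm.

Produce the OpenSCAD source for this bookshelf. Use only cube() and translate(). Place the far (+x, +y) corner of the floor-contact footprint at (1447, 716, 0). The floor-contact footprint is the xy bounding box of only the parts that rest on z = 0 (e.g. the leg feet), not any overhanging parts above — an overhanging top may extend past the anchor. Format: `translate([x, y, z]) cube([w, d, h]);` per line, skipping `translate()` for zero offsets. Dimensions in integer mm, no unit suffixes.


translate([357, 404, 0]) cube([36, 312, 943]);
translate([1411, 404, 0]) cube([36, 312, 943]);
translate([393, 404, 0]) cube([1018, 312, 31]);
translate([393, 404, 389]) cube([1018, 312, 31]);
translate([393, 404, 778]) cube([1018, 312, 31]);


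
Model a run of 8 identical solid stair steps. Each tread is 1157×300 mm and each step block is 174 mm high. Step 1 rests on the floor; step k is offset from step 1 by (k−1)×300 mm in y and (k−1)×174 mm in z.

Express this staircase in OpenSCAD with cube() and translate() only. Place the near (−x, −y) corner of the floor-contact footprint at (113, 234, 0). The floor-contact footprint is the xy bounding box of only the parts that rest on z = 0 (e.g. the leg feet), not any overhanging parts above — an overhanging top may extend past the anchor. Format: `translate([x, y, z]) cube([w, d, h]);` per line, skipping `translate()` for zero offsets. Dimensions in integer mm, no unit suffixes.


translate([113, 234, 0]) cube([1157, 300, 174]);
translate([113, 534, 174]) cube([1157, 300, 174]);
translate([113, 834, 348]) cube([1157, 300, 174]);
translate([113, 1134, 522]) cube([1157, 300, 174]);
translate([113, 1434, 696]) cube([1157, 300, 174]);
translate([113, 1734, 870]) cube([1157, 300, 174]);
translate([113, 2034, 1044]) cube([1157, 300, 174]);
translate([113, 2334, 1218]) cube([1157, 300, 174]);


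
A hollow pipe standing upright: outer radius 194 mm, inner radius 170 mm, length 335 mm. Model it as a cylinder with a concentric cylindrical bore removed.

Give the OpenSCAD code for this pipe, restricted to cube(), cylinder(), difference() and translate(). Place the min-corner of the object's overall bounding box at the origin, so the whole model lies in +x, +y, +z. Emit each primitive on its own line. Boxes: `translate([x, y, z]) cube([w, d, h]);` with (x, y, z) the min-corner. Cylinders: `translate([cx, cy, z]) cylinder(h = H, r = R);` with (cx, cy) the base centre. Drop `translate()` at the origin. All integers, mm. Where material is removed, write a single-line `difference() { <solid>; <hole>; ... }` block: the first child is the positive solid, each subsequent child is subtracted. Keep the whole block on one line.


difference() { translate([194, 194, 0]) cylinder(h = 335, r = 194); translate([194, 194, 0]) cylinder(h = 335, r = 170); }


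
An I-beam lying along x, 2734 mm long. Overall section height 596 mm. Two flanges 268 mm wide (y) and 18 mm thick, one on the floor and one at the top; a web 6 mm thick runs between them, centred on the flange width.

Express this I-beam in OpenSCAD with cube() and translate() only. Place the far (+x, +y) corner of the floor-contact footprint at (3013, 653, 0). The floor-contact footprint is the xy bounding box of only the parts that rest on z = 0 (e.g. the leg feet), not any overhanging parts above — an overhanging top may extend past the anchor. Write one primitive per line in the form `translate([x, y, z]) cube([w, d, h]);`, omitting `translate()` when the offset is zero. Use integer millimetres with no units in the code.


translate([279, 385, 0]) cube([2734, 268, 18]);
translate([279, 516, 18]) cube([2734, 6, 560]);
translate([279, 385, 578]) cube([2734, 268, 18]);


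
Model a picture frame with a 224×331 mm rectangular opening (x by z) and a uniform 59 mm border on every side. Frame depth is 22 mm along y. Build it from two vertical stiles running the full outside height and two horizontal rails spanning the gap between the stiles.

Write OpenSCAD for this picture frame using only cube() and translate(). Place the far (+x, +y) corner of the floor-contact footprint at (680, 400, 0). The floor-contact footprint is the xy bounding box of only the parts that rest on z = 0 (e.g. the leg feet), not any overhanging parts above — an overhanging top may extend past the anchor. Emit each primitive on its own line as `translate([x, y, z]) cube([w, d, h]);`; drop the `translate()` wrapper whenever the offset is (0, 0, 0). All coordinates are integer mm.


translate([338, 378, 0]) cube([59, 22, 449]);
translate([621, 378, 0]) cube([59, 22, 449]);
translate([397, 378, 0]) cube([224, 22, 59]);
translate([397, 378, 390]) cube([224, 22, 59]);


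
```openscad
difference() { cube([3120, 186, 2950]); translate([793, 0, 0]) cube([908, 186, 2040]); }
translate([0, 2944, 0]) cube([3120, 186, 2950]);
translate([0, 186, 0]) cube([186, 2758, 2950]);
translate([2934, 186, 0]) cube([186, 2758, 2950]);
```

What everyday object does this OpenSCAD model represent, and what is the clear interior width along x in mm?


A single room. The interior width is 2748 mm.

Four walls enclosing a rectangle with a door in the front wall — a room. Outside width 3120 minus two 186 mm walls gives 2748 mm.


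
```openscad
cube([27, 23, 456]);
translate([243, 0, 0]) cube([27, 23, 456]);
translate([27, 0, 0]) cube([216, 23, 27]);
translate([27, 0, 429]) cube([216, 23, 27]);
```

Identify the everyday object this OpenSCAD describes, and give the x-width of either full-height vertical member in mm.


A picture frame. The border width is 27 mm.

Four thin pieces enclosing a rectangular opening — a picture frame. The two full-height stiles are 456 mm tall; the top rail sits at z = 429 and is 27 mm tall, so the border above the opening is 456 − 429 = 27 mm, matching the stile x-width.


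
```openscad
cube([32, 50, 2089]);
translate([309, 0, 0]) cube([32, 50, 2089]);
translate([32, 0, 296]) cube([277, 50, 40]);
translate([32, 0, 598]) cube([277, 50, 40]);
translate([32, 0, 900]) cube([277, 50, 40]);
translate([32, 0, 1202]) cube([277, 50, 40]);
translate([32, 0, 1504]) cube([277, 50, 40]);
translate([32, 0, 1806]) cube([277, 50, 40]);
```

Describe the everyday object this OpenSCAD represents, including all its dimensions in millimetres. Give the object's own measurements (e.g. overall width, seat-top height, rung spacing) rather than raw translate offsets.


A straight ladder. Two 32×50 mm vertical rails, 2089 mm tall, stand 341 mm apart (outside-to-outside) with their front faces coplanar on the −y side. 6 rungs, each 50 mm deep and 40 mm tall, span between the inner faces of the rails, front faces flush with the rails. The lowest rung's underside is at z = 296 mm and rungs are spaced 302 mm apart (underside to underside).


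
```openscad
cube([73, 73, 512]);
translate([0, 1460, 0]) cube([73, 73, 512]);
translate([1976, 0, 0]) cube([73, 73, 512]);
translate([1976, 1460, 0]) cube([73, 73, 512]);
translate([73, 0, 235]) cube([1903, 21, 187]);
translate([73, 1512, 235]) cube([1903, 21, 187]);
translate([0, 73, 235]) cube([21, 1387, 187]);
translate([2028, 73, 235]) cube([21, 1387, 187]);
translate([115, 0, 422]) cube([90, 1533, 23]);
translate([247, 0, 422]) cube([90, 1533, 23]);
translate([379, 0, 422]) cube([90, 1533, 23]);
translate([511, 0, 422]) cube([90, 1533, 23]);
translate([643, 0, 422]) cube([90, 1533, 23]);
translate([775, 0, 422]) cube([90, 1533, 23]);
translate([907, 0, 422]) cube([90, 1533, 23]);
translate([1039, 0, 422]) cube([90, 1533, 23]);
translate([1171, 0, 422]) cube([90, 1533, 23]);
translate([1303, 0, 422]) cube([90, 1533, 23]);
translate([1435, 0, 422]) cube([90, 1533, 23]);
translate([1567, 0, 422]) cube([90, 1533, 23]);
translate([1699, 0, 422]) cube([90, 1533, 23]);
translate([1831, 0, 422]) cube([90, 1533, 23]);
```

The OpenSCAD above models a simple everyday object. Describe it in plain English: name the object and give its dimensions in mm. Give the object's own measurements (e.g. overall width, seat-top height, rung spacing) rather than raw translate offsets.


A bed frame 2049 mm long (x) by 1533 mm wide (y). Four 73×73 mm corner posts, 512 mm tall, at the corners of the footprint. Four rails of 21 mm thickness and 187 mm height run between adjacent posts with their undersides at z = 235 mm, their outer faces flush with the outside of the frame (the two x-running rails run between the posts' inner faces; the two y-running rails run between the posts' inner faces). 14 slats, each 90 mm wide (x) and 23 mm thick, lie across the top of the two x-running rails, running the full 1533 mm width of the frame in y; along x they sit between the end posts with a 42 mm gap after the −x posts and between neighbouring slats, leaving 55 mm before the +x posts.


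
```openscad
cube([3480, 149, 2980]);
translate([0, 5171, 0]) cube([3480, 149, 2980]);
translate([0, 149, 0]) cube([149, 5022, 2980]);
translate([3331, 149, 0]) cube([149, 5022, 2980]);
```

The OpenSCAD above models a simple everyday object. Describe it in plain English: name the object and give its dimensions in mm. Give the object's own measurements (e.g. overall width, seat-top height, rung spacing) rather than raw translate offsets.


The wall frame of a small rectangular building: four walls, each 2980 mm tall and 149 mm thick, enclosing a footprint 3480 mm (x) by 5320 mm (y) outside-to-outside, with no floor or roof. The front and back walls (the −y and +y sides) span the full width; the two side walls fit between them.


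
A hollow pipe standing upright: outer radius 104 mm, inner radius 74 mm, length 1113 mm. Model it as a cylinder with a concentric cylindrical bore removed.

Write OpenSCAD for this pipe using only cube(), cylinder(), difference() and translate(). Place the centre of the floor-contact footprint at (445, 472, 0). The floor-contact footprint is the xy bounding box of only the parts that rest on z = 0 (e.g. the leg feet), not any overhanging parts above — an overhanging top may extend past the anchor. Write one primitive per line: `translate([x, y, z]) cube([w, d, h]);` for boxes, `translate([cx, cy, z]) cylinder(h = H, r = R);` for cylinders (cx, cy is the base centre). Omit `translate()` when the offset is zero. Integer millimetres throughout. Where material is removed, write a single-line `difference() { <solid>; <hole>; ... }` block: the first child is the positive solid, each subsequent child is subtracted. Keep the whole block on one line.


difference() { translate([445, 472, 0]) cylinder(h = 1113, r = 104); translate([445, 472, 0]) cylinder(h = 1113, r = 74); }


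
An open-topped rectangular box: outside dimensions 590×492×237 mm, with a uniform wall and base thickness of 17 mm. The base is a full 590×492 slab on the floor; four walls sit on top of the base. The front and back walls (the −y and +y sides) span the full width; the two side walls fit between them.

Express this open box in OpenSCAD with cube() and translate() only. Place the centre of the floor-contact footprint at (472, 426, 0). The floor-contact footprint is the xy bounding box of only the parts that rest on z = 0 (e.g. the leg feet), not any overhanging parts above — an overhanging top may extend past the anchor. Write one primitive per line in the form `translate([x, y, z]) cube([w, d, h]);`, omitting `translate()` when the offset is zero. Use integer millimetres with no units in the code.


translate([177, 180, 0]) cube([590, 492, 17]);
translate([177, 180, 17]) cube([590, 17, 220]);
translate([177, 655, 17]) cube([590, 17, 220]);
translate([177, 197, 17]) cube([17, 458, 220]);
translate([750, 197, 17]) cube([17, 458, 220]);


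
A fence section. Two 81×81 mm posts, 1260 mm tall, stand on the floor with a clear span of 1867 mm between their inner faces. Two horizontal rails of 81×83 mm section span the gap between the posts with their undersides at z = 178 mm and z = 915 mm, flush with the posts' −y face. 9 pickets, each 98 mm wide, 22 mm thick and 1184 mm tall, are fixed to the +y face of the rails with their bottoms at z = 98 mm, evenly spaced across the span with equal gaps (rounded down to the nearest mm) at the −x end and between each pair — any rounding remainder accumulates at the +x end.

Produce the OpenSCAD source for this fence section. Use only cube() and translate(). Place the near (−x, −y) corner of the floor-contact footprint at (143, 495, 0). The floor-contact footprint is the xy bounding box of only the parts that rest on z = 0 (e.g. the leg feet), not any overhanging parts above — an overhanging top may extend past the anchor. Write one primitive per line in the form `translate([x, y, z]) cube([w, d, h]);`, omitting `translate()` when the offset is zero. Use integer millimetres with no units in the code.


translate([143, 495, 0]) cube([81, 81, 1260]);
translate([2091, 495, 0]) cube([81, 81, 1260]);
translate([224, 495, 178]) cube([1867, 81, 83]);
translate([224, 495, 915]) cube([1867, 81, 83]);
translate([322, 576, 98]) cube([98, 22, 1184]);
translate([518, 576, 98]) cube([98, 22, 1184]);
translate([714, 576, 98]) cube([98, 22, 1184]);
translate([910, 576, 98]) cube([98, 22, 1184]);
translate([1106, 576, 98]) cube([98, 22, 1184]);
translate([1302, 576, 98]) cube([98, 22, 1184]);
translate([1498, 576, 98]) cube([98, 22, 1184]);
translate([1694, 576, 98]) cube([98, 22, 1184]);
translate([1890, 576, 98]) cube([98, 22, 1184]);


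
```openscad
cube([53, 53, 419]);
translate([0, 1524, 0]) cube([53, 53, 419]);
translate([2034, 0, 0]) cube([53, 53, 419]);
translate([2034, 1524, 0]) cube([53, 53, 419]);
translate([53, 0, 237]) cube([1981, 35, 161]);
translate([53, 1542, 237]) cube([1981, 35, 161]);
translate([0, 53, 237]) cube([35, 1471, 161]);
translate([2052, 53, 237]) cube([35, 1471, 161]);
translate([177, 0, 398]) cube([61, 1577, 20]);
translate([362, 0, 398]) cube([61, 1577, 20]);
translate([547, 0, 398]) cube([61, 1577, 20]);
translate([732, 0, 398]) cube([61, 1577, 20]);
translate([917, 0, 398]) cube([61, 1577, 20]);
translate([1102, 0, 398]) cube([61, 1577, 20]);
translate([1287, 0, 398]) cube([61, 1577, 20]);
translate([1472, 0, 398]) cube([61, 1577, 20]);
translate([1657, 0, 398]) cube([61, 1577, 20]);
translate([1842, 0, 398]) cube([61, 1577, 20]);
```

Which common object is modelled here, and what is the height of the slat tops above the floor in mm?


A bed frame. The slat-top height is 418 mm.

Four posts, four rails, and a row of slats — a bed frame. Slats sit on the rails at z = 237 + 161 = 398; with slat thickness 20, the top is 418 mm.


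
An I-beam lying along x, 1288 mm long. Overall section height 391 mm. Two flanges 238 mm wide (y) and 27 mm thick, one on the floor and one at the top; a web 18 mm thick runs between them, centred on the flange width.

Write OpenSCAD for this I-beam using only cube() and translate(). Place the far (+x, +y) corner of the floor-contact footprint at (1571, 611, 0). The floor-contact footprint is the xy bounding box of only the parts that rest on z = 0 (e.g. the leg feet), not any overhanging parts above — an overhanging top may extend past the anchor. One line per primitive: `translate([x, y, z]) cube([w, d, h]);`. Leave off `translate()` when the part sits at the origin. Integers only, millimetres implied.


translate([283, 373, 0]) cube([1288, 238, 27]);
translate([283, 483, 27]) cube([1288, 18, 337]);
translate([283, 373, 364]) cube([1288, 238, 27]);


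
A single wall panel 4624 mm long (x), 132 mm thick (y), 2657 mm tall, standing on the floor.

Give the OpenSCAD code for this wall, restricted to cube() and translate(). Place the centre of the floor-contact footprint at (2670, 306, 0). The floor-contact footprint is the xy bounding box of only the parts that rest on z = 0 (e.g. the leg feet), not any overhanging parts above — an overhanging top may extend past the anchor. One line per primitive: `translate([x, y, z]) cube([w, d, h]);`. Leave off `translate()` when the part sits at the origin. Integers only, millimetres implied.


translate([358, 240, 0]) cube([4624, 132, 2657]);


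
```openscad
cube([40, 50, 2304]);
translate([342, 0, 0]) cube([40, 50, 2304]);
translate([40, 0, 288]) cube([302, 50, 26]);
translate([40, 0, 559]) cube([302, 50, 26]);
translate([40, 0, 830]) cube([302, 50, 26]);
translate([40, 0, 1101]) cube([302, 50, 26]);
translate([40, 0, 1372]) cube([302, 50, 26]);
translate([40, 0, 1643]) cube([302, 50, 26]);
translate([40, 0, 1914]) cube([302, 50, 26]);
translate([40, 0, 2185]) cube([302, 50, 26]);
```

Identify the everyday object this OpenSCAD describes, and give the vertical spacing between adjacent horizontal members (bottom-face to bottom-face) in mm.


A ladder. The rung spacing is 271 mm.

Two tall 40×50 posts with 8 short bars between them — a ladder. Adjacent rungs sit at z = 288 and z = 559, so the spacing is 559 − 288 = 271 mm.


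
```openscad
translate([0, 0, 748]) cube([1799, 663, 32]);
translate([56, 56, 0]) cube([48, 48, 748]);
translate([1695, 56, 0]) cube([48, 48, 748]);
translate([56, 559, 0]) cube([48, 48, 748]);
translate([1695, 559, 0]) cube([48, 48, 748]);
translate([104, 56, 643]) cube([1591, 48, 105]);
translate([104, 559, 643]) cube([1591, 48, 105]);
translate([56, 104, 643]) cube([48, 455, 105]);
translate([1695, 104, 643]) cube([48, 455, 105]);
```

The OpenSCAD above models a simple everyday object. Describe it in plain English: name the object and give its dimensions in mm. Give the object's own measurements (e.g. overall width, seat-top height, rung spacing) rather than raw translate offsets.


A rectangular dining table. The top is 1799×663×32 mm with its upper surface at z = 780 mm. It stands on four 48×48 mm square legs, each inset 56 mm from the nearest pair of top edges, running from the floor to the underside of the top. Four apron rails, 48 mm thick and 105 mm tall, run between adjacent legs with their top edges flush with the underside of the top and their outer faces flush with the legs' outer faces.


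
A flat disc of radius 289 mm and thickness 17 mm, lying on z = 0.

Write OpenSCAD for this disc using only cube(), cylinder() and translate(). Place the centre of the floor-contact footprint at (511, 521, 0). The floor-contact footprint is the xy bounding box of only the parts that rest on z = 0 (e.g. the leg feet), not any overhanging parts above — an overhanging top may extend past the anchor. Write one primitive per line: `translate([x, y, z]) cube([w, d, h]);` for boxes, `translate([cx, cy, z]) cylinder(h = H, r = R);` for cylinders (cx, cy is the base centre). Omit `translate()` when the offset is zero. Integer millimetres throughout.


translate([511, 521, 0]) cylinder(h = 17, r = 289);


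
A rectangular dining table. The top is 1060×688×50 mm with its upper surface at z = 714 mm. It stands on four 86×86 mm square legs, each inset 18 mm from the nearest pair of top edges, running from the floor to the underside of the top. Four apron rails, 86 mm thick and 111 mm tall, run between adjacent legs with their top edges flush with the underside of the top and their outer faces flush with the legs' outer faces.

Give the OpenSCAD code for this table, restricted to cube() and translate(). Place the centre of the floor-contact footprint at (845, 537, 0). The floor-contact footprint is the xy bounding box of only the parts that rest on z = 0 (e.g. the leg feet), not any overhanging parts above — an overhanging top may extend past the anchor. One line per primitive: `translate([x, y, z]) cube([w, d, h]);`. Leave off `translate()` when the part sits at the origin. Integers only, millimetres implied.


// leg_h = 714 - 50 = 664
// apron z = 664 - 111 = 553
translate([315, 193, 664]) cube([1060, 688, 50]);
translate([333, 211, 0]) cube([86, 86, 664]);
translate([1271, 211, 0]) cube([86, 86, 664]);
translate([333, 777, 0]) cube([86, 86, 664]);
translate([1271, 777, 0]) cube([86, 86, 664]);
translate([419, 211, 553]) cube([852, 86, 111]);
translate([419, 777, 553]) cube([852, 86, 111]);
translate([333, 297, 553]) cube([86, 480, 111]);
translate([1271, 297, 553]) cube([86, 480, 111]);


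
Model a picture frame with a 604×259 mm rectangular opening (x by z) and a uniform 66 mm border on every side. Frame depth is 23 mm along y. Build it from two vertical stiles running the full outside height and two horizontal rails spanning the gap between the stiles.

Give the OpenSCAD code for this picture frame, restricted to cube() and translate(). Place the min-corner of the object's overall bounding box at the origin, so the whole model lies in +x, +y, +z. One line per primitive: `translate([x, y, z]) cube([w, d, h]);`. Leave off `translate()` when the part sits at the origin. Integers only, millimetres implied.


cube([66, 23, 391]);
translate([670, 0, 0]) cube([66, 23, 391]);
translate([66, 0, 0]) cube([604, 23, 66]);
translate([66, 0, 325]) cube([604, 23, 66]);


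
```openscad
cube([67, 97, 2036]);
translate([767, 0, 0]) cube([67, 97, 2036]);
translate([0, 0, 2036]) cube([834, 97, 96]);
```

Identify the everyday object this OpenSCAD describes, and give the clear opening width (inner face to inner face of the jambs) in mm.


A door frame. The clear opening width is 700 mm.

Two 2036 mm tall posts with a header on top — a door frame. The left jamb is 67 mm wide at x = 0; the right jamb starts at x = 767. The clear opening is 767 − 67 = 700 mm.


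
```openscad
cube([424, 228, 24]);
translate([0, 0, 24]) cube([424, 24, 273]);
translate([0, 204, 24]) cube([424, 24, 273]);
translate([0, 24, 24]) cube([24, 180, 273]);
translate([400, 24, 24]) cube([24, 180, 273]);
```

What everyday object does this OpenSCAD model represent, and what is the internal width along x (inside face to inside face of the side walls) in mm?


An open box. The internal width is 376 mm.

A 424×228 base slab with four walls standing on it — an open box. The base is 424 mm wide and the walls are 24 mm thick, so the internal width is 424 − 2 × 24 = 376 mm.


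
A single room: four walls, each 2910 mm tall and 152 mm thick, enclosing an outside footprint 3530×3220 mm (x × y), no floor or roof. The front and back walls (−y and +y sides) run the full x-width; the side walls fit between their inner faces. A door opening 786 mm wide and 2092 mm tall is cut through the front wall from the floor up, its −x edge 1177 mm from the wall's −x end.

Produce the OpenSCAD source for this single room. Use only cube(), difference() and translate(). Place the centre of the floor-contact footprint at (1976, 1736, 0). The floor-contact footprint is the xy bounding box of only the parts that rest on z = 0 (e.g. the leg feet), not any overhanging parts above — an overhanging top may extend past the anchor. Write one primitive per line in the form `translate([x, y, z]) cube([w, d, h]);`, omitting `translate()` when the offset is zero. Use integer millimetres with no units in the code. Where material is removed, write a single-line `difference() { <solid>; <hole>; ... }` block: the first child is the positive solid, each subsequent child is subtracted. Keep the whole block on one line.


difference() { translate([211, 126, 0]) cube([3530, 152, 2910]); translate([1388, 126, 0]) cube([786, 152, 2092]); }
translate([211, 3194, 0]) cube([3530, 152, 2910]);
translate([211, 278, 0]) cube([152, 2916, 2910]);
translate([3589, 278, 0]) cube([152, 2916, 2910]);


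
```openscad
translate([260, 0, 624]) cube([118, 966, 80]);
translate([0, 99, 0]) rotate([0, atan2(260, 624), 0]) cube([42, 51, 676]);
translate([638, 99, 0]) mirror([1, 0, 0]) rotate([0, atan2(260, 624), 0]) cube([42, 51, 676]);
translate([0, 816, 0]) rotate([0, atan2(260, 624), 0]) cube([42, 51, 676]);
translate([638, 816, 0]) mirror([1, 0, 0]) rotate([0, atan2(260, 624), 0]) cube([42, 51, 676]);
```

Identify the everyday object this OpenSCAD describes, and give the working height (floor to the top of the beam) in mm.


A sawhorse. The overall height is 704 mm.

A beam across two mirrored pairs of raked legs — a sawhorse. The beam's underside is at z = 624 (matching the legs' vertical rise in atan2(260, 624)) and the beam is 80 mm tall, so its top is at 624 + 80 = 704 mm. The raked legs top out at the beam's underside, so that is the highest point.


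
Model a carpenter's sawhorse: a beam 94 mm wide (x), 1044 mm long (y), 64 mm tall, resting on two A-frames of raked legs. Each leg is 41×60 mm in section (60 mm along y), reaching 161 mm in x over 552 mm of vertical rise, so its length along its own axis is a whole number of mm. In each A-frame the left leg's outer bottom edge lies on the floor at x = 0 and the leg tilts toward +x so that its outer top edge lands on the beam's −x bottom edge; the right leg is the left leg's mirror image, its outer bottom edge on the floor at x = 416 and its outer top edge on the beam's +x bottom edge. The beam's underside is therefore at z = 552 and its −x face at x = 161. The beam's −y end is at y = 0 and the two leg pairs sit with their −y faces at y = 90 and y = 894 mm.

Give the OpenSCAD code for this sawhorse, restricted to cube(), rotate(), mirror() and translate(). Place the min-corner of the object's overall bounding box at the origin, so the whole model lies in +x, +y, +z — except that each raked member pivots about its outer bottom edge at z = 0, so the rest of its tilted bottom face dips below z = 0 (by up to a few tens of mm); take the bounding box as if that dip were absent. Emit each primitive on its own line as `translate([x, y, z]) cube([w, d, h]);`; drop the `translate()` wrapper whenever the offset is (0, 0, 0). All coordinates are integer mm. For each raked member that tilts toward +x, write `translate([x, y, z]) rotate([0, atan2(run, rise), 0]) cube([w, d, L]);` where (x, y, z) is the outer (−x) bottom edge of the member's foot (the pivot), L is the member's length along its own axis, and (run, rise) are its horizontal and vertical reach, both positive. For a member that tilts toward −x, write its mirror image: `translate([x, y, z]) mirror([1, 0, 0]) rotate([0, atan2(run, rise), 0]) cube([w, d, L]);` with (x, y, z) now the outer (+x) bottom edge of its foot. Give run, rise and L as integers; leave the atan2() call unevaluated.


// leg length = √(161² + 552²) = 575
// right-leg outer foot x = 2·161 + 94 = 416
// beam min-corner = (161, 0, 552)
translate([161, 0, 552]) cube([94, 1044, 64]);
translate([0, 90, 0]) rotate([0, atan2(161, 552), 0]) cube([41, 60, 575]);
translate([416, 90, 0]) mirror([1, 0, 0]) rotate([0, atan2(161, 552), 0]) cube([41, 60, 575]);
translate([0, 894, 0]) rotate([0, atan2(161, 552), 0]) cube([41, 60, 575]);
translate([416, 894, 0]) mirror([1, 0, 0]) rotate([0, atan2(161, 552), 0]) cube([41, 60, 575]);


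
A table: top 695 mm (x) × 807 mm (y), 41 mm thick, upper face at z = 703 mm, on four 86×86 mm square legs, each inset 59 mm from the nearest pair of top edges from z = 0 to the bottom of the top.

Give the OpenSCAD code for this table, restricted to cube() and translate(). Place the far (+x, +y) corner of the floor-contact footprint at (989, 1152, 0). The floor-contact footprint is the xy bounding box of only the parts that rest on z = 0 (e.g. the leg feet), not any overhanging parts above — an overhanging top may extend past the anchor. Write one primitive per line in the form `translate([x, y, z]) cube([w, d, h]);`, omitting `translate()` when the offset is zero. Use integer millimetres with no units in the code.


translate([353, 404, 662]) cube([695, 807, 41]);
translate([412, 463, 0]) cube([86, 86, 662]);
translate([903, 463, 0]) cube([86, 86, 662]);
translate([412, 1066, 0]) cube([86, 86, 662]);
translate([903, 1066, 0]) cube([86, 86, 662]);


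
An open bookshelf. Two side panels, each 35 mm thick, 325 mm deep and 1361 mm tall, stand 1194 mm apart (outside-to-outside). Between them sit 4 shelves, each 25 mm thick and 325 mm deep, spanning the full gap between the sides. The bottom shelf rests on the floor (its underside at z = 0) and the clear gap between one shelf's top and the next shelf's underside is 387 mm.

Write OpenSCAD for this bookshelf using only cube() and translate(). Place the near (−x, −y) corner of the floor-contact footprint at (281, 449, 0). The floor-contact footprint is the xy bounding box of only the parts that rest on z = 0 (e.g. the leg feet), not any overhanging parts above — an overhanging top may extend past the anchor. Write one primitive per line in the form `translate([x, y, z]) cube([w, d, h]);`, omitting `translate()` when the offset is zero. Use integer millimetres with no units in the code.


translate([281, 449, 0]) cube([35, 325, 1361]);
translate([1440, 449, 0]) cube([35, 325, 1361]);
translate([316, 449, 0]) cube([1124, 325, 25]);
translate([316, 449, 412]) cube([1124, 325, 25]);
translate([316, 449, 824]) cube([1124, 325, 25]);
translate([316, 449, 1236]) cube([1124, 325, 25]);


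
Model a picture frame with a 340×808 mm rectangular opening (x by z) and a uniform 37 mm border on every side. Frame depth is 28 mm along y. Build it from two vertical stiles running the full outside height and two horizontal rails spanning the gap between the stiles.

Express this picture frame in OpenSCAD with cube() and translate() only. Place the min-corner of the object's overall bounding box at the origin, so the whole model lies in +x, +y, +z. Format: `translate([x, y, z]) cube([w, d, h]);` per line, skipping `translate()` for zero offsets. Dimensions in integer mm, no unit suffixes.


cube([37, 28, 882]);
translate([377, 0, 0]) cube([37, 28, 882]);
translate([37, 0, 0]) cube([340, 28, 37]);
translate([37, 0, 845]) cube([340, 28, 37]);


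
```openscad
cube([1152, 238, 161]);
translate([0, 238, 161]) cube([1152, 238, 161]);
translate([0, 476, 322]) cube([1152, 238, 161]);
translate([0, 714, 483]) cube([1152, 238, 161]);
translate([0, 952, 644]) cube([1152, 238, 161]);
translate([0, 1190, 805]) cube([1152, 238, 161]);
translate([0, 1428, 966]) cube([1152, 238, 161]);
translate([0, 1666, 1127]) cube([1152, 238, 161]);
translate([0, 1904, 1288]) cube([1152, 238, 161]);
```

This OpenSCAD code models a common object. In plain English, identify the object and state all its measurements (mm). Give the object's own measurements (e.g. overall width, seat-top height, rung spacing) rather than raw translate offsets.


A straight staircase of 9 solid steps. Each step is 1152 mm wide (x), 238 mm deep (y, the going) and 161 mm tall (the rise). The first step rests on the floor; each subsequent step sits one going further in +y and one rise higher in +z, directly behind and above the previous step with no overlap.


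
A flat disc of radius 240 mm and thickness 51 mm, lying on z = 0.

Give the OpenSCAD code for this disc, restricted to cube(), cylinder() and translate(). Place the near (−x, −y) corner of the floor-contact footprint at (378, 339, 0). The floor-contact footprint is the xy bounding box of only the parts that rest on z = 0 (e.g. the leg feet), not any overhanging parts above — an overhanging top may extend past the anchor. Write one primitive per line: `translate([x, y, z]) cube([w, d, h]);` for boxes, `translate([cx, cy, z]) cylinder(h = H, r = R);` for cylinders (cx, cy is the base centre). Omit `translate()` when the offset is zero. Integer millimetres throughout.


translate([618, 579, 0]) cylinder(h = 51, r = 240);


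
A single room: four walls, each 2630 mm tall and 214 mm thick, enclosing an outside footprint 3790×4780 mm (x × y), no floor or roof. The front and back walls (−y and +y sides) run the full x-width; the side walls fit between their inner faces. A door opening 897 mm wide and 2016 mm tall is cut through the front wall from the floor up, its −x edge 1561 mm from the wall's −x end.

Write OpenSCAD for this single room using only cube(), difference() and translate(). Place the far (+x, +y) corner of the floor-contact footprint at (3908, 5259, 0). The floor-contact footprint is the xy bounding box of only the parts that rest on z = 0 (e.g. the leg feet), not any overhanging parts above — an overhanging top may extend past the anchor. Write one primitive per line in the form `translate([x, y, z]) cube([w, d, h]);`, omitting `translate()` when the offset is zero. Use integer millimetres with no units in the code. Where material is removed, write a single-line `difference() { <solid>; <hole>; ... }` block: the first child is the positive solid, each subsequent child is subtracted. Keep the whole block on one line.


difference() { translate([118, 479, 0]) cube([3790, 214, 2630]); translate([1679, 479, 0]) cube([897, 214, 2016]); }
translate([118, 5045, 0]) cube([3790, 214, 2630]);
translate([118, 693, 0]) cube([214, 4352, 2630]);
translate([3694, 693, 0]) cube([214, 4352, 2630]);


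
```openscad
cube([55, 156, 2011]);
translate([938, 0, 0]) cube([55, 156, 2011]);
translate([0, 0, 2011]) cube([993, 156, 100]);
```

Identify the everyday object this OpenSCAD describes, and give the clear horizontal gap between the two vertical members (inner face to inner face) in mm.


A door frame. The clear opening width is 883 mm.

Two 2011 mm tall posts with a header on top — a door frame. The left jamb is 55 mm wide at x = 0; the right jamb starts at x = 938. The clear opening is 938 − 55 = 883 mm.


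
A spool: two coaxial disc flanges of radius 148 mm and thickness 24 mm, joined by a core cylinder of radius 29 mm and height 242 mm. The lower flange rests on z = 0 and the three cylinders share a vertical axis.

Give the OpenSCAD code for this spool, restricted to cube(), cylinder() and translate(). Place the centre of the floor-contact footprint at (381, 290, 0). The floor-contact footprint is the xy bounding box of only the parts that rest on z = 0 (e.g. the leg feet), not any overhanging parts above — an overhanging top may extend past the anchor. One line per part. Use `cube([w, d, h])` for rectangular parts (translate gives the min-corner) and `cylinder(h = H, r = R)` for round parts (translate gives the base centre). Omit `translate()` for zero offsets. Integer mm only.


translate([381, 290, 0]) cylinder(h = 24, r = 148);
translate([381, 290, 24]) cylinder(h = 242, r = 29);
translate([381, 290, 266]) cylinder(h = 24, r = 148);


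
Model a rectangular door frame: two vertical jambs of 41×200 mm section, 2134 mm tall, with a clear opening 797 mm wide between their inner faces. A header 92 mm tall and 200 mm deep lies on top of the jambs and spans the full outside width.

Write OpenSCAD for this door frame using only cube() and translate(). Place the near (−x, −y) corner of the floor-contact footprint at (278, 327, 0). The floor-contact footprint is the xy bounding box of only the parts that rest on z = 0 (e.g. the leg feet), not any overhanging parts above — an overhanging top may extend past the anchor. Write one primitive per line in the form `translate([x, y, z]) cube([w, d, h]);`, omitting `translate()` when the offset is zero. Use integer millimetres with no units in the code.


translate([278, 327, 0]) cube([41, 200, 2134]);
translate([1116, 327, 0]) cube([41, 200, 2134]);
translate([278, 327, 2134]) cube([879, 200, 92]);


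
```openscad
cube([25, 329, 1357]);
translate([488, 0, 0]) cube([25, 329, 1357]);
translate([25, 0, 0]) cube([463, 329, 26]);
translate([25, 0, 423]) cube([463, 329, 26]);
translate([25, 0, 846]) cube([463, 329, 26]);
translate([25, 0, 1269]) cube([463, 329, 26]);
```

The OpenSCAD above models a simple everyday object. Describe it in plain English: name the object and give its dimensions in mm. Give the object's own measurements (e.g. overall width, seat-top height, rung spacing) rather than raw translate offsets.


An open bookshelf. Two side panels, each 25 mm thick, 329 mm deep and 1357 mm tall, stand 513 mm apart (outside-to-outside). Between them sit 4 shelves, each 26 mm thick and 329 mm deep, spanning the full gap between the sides. The bottom shelf rests on the floor (its underside at z = 0) and the clear gap between one shelf's top and the next shelf's underside is 397 mm.


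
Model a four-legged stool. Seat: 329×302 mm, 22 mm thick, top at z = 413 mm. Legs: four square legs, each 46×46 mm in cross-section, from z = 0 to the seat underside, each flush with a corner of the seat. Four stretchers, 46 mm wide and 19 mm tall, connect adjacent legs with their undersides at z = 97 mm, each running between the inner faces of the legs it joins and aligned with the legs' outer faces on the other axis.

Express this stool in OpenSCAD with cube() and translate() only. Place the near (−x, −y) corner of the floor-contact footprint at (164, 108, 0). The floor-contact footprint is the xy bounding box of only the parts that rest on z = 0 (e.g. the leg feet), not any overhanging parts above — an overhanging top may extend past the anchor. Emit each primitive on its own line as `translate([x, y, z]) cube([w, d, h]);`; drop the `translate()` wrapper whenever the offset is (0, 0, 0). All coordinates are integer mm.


translate([164, 108, 391]) cube([329, 302, 22]);
translate([164, 108, 0]) cube([46, 46, 391]);
translate([447, 108, 0]) cube([46, 46, 391]);
translate([164, 364, 0]) cube([46, 46, 391]);
translate([447, 364, 0]) cube([46, 46, 391]);
translate([210, 108, 97]) cube([237, 46, 19]);
translate([210, 364, 97]) cube([237, 46, 19]);
translate([164, 154, 97]) cube([46, 210, 19]);
translate([447, 154, 97]) cube([46, 210, 19]);


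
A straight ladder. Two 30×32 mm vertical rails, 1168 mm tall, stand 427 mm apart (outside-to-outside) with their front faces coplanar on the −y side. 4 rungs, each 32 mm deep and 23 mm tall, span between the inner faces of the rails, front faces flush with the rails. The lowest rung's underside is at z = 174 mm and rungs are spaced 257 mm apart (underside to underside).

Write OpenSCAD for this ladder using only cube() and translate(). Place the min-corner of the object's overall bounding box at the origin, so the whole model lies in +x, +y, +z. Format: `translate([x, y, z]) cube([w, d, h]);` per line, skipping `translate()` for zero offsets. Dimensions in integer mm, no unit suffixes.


cube([30, 32, 1168]);
translate([397, 0, 0]) cube([30, 32, 1168]);
translate([30, 0, 174]) cube([367, 32, 23]);
translate([30, 0, 431]) cube([367, 32, 23]);
translate([30, 0, 688]) cube([367, 32, 23]);
translate([30, 0, 945]) cube([367, 32, 23]);


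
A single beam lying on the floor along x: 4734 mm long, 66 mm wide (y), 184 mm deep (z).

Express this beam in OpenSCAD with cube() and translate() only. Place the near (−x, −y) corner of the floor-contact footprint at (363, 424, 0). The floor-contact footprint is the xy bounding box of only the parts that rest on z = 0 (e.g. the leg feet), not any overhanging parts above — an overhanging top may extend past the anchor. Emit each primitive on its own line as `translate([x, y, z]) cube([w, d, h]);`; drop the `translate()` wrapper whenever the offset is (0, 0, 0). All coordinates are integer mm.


translate([363, 424, 0]) cube([4734, 66, 184]);


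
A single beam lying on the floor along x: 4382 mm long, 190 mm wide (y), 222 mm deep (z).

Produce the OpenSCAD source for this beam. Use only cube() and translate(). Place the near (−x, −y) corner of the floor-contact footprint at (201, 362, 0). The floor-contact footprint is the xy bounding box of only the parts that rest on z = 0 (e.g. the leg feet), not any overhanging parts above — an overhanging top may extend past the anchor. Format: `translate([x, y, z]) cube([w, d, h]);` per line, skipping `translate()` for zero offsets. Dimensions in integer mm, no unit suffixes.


translate([201, 362, 0]) cube([4382, 190, 222]);


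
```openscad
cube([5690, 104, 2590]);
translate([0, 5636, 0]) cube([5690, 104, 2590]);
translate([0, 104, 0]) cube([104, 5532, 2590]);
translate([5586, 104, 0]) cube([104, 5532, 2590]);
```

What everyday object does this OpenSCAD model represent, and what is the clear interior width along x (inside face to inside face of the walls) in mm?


A house (or room) frame. The interior width is 5482 mm.

Four 2590 mm walls enclosing a rectangle with no floor or roof — a room or house frame. Outside width is 5690 mm and wall thickness is 104 mm, so the interior width is 5690 − 2 × 104 = 5482 mm.
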